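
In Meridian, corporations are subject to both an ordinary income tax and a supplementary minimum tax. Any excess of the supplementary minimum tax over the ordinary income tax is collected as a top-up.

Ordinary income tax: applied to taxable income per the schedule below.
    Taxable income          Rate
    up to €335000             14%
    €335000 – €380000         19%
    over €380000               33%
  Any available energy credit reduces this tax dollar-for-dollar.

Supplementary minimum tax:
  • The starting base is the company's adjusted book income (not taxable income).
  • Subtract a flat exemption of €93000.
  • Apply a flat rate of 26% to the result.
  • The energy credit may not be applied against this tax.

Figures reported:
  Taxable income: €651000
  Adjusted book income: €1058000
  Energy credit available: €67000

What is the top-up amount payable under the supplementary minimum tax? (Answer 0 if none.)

Supplementary minimum tax:
  Base (adjusted book income): €1058000
  Less exemption €93000 → base €965000
  €965000 × 26% = €250900

Ordinary income tax:
  €335000 × 14% = €46900
  €45000 × 19% = €8550
  €271000 × 33% = €89430
  → €144880
  Less energy credit €67000 → €77880

Excess of supplementary minimum tax over ordinary income tax: €250900 − €77880 = €173020.

€173020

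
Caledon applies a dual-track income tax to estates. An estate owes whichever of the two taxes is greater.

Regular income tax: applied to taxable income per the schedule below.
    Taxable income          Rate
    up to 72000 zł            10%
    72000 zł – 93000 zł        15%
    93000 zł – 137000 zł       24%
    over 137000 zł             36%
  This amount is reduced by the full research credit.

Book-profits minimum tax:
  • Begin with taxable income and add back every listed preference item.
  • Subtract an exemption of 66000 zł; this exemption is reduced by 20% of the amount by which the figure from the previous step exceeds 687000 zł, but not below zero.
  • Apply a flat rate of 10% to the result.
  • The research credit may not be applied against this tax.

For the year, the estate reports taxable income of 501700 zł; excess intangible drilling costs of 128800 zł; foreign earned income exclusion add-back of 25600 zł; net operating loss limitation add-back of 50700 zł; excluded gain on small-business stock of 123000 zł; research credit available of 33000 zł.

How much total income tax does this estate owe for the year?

Book-profits minimum tax:
  Adjusted income: 501700 zł + 128800 zł + 25600 zł + 50700 zł + 123000 zł = 829800 zł
  Exemption: 66000 zł − 20% × (829800 zł − 687000 zł) = 66000 zł − 28560 zł = 37440 zł
  Base: 829800 zł − 37440 zł = 792360 zł
  792360 zł × 10% = 79236 zł

Regular income tax:
  72000 zł × 10% = 7200 zł
  21000 zł × 15% = 3150 zł
  44000 zł × 24% = 10560 zł
  364700 zł × 36% = 131292 zł
  → 152202 zł
  Less research credit 33000 zł → 119202 zł

119202 zł > 79236 zł, so the regular income tax governs.

119202 zł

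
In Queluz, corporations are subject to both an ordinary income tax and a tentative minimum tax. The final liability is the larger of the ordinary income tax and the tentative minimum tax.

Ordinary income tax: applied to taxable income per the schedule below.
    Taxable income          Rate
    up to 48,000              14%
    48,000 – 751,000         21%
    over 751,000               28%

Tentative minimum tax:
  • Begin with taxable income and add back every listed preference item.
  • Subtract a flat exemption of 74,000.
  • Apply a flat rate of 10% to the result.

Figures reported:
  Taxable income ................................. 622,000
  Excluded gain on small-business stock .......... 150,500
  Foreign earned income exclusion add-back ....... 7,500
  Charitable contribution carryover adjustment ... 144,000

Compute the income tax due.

Ordinary income tax:
  48,000 × 14% = 6,720
  574,000 × 21% = 120,540
  → 127,260

Tentative minimum tax:
  Adjusted income: 622,000 + 150,500 + 7,500 + 144,000 = 924,000
  Less exemption 74,000 → base 850,000
  850,000 × 10% = 85,000

127,260 > 85,000, so the ordinary income tax governs.

127,260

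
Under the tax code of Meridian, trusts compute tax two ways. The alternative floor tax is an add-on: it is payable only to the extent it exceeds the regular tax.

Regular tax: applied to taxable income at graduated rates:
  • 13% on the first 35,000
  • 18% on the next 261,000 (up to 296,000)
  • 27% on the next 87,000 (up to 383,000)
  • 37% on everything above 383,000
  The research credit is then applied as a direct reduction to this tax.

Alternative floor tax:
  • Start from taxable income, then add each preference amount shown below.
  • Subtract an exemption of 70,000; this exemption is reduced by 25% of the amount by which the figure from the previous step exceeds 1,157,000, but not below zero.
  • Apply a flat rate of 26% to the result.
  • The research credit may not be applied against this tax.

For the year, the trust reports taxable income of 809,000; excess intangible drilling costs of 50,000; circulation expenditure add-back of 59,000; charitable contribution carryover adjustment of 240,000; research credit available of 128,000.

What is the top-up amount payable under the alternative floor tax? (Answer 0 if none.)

178,305

Alternative floor tax:
  Adjusted income: 809,000 + 50,000 + 59,000 + 240,000 = 1,158,000
  Exemption: 70,000 − 25% × (1,158,000 − 1,157,000) = 70,000 − 250 = 69,750
  Base: 1,158,000 − 69,750 = 1,088,250
  1,088,250 × 26% = 282,945

Regular tax:
  35,000 × 13% = 4,550
  261,000 × 18% = 46,980
  87,000 × 27% = 23,490
  426,000 × 37% = 157,620
  → 232,640
  Less research credit 128,000 → 104,640

Excess of alternative floor tax over regular tax: 282,945 − 104,640 = 178,305.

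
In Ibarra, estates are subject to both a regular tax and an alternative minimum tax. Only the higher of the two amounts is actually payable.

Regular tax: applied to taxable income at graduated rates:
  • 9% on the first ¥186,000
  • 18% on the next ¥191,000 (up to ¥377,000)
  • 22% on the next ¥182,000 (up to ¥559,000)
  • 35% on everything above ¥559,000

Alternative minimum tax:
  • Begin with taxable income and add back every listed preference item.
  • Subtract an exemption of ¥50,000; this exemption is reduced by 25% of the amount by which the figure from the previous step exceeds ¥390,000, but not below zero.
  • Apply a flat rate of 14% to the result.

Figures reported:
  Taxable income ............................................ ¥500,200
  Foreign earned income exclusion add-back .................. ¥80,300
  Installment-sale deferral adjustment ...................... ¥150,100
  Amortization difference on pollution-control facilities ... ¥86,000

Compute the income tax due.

Regular tax:
  ¥186,000 × 9% = ¥16,740
  ¥191,000 × 18% = ¥34,380
  ¥123,200 × 22% = ¥27,104
  → ¥78,224

Alternative minimum tax:
  Adjusted income: ¥500,200 + ¥80,300 + ¥150,100 + ¥86,000 = ¥816,600
  Exemption: 25% × (¥816,600 − ¥390,000) = ¥106,650 ≥ ¥50,000, so the exemption is fully phased out
  Base: ¥816,600 − ¥0 = ¥816,600
  ¥816,600 × 14% = ¥114,324

¥114,324 > ¥78,224, so the alternative minimum tax is the binding amount.

¥114,324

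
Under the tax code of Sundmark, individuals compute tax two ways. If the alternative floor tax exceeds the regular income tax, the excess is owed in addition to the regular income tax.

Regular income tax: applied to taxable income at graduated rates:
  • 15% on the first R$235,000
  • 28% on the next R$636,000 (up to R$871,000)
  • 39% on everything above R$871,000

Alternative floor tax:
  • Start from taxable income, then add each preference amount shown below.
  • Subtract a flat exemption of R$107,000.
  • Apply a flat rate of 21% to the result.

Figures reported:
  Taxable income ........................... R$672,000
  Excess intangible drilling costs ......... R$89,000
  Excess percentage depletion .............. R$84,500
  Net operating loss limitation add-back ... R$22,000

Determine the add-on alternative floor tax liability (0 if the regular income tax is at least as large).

Alternative floor tax:
  Adjusted income: R$672,000 + R$89,000 + R$84,500 + R$22,000 = R$867,500
  Less exemption R$107,000 → base R$760,500
  R$760,500 × 21% = R$159,705

Regular income tax:
  R$235,000 × 15% = R$35,250
  R$437,000 × 28% = R$122,360
  → R$157,610

Excess of alternative floor tax over regular income tax: R$159,705 − R$157,610 = R$2,095.

R$2,095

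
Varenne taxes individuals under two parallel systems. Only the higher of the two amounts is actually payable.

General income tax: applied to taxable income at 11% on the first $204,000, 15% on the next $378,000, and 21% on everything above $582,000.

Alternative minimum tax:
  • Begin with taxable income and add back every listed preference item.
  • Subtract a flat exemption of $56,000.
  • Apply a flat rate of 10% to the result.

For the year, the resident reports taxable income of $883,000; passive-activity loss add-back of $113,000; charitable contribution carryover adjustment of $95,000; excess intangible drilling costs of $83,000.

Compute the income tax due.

General income tax:
  $204,000 × 11% = $22,440
  $378,000 × 15% = $56,700
  $301,000 × 21% = $63,210
  → $142,350

Alternative minimum tax:
  Adjusted income: $883,000 + $113,000 + $95,000 + $83,000 = $1,174,000
  Less exemption $56,000 → base $1,118,000
  $1,118,000 × 10% = $111,800

$142,350 > $111,800, so the general income tax governs.

$142,350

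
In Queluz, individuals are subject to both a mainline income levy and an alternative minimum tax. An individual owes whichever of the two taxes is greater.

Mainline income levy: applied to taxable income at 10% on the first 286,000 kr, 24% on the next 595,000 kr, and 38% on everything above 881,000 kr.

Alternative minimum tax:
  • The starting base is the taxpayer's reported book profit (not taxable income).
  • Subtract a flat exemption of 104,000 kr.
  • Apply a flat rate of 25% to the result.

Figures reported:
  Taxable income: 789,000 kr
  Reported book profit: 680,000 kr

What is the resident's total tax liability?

149,320 kr

Alternative minimum tax:
  Base (reported book profit): 680,000 kr
  Less exemption 104,000 kr → base 576,000 kr
  576,000 kr × 25% = 144,000 kr

Mainline income levy:
  286,000 kr × 10% = 28,600 kr
  503,000 kr × 24% = 120,720 kr
  → 149,320 kr

149,320 kr > 144,000 kr, so the mainline income levy governs.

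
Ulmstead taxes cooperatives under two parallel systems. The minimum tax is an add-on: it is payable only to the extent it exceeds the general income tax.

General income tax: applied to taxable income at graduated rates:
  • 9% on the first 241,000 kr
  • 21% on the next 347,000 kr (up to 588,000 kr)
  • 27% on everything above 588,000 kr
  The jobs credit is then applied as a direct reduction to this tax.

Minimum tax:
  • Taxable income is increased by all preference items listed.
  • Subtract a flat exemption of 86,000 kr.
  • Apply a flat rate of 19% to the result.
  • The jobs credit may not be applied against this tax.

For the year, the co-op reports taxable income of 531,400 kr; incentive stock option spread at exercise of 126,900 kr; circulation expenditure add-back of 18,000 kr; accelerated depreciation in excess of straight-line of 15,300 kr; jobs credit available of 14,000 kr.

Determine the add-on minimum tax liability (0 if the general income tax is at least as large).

Minimum tax:
  Adjusted income: 531,400 kr + 126,900 kr + 18,000 kr + 15,300 kr = 691,600 kr
  Less exemption 86,000 kr → base 605,600 kr
  605,600 kr × 19% = 115,064 kr

General income tax:
  241,000 kr × 9% = 21,690 kr
  290,400 kr × 21% = 60,984 kr
  → 82,674 kr
  Less jobs credit 14,000 kr → 68,674 kr

Excess of minimum tax over general income tax: 115,064 kr − 68,674 kr = 46,390 kr.

46,390 kr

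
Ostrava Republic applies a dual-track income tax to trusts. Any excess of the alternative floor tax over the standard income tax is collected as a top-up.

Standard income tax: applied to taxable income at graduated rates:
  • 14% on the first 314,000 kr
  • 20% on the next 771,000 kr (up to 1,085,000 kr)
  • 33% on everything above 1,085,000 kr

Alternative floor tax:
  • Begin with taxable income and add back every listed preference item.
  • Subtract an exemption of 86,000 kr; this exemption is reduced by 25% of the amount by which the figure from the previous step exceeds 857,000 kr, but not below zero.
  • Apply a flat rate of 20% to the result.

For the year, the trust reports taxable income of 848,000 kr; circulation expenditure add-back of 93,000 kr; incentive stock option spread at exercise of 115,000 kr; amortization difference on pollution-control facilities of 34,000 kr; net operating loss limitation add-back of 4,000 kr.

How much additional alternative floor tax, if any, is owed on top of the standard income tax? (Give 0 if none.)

62,690 kr

Standard income tax:
  314,000 kr × 14% = 43,960 kr
  534,000 kr × 20% = 106,800 kr
  → 150,760 kr

Alternative floor tax:
  Adjusted income: 848,000 kr + 93,000 kr + 115,000 kr + 34,000 kr + 4,000 kr = 1,094,000 kr
  Exemption: 86,000 kr − 25% × (1,094,000 kr − 857,000 kr) = 86,000 kr − 59,250 kr = 26,750 kr
  Base: 1,094,000 kr − 26,750 kr = 1,067,250 kr
  1,067,250 kr × 20% = 213,450 kr

Excess of alternative floor tax over standard income tax: 213,450 kr − 150,760 kr = 62,690 kr.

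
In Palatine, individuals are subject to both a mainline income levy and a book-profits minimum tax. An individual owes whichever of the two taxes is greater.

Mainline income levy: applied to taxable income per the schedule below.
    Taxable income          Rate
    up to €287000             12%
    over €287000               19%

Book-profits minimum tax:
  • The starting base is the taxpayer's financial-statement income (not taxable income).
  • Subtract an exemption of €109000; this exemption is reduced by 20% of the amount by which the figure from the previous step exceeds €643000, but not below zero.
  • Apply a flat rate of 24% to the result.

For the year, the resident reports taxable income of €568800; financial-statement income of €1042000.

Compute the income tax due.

€243072

Book-profits minimum tax:
  Base (financial-statement income): €1042000
  Exemption: €109000 − 20% × (€1042000 − €643000) = €109000 − €79800 = €29200
  Base: €1042000 − €29200 = €1012800
  €1012800 × 24% = €243072

Mainline income levy:
  €287000 × 12% = €34440
  €281800 × 19% = €53542
  → €87982

€243072 > €87982, so the book-profits minimum tax is the binding amount.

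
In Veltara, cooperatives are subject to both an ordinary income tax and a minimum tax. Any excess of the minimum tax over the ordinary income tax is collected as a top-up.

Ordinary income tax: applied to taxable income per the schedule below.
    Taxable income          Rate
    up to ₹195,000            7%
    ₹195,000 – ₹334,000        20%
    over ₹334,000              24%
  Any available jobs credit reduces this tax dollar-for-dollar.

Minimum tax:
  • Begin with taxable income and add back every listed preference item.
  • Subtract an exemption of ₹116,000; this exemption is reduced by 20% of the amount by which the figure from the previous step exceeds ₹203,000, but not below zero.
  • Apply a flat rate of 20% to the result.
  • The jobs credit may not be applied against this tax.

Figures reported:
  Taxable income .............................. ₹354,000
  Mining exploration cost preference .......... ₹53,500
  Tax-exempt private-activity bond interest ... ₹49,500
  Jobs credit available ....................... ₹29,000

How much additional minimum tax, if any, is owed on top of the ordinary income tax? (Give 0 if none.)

Minimum tax:
  Adjusted income: ₹354,000 + ₹53,500 + ₹49,500 = ₹457,000
  Exemption: ₹116,000 − 20% × (₹457,000 − ₹203,000) = ₹116,000 − ₹50,800 = ₹65,200
  Base: ₹457,000 − ₹65,200 = ₹391,800
  ₹391,800 × 20% = ₹78,360

Ordinary income tax:
  ₹195,000 × 7% = ₹13,650
  ₹139,000 × 20% = ₹27,800
  ₹20,000 × 24% = ₹4,800
  → ₹46,250
  Less jobs credit ₹29,000 → ₹17,250

Excess of minimum tax over ordinary income tax: ₹78,360 − ₹17,250 = ₹61,110.

₹61,110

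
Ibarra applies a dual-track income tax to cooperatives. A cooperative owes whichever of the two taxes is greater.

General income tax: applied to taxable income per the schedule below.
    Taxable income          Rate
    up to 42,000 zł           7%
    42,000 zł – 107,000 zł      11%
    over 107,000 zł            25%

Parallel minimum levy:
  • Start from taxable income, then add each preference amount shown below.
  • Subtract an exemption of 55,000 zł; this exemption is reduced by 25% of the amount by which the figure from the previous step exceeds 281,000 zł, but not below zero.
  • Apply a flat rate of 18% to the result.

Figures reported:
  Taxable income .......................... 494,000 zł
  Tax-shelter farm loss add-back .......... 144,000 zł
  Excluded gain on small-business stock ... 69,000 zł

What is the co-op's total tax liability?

General income tax:
  42,000 zł × 7% = 2,940 zł
  65,000 zł × 11% = 7,150 zł
  387,000 zł × 25% = 96,750 zł
  → 106,840 zł

Parallel minimum levy:
  Adjusted income: 494,000 zł + 144,000 zł + 69,000 zł = 707,000 zł
  Exemption: 25% × (707,000 zł − 281,000 zł) = 106,500 zł ≥ 55,000 zł, so the exemption is fully phased out
  Base: 707,000 zł − 0 zł = 707,000 zł
  707,000 zł × 18% = 127,260 zł

127,260 zł > 106,840 zł, so the parallel minimum levy is the binding amount.

127,260 zł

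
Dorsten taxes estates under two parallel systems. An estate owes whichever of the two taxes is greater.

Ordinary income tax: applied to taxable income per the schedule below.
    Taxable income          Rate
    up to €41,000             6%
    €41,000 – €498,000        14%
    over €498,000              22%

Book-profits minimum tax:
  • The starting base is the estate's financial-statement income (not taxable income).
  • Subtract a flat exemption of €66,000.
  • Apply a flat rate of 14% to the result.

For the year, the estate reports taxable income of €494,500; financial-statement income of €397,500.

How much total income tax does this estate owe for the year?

€65,950

Ordinary income tax:
  €41,000 × 6% = €2,460
  €453,500 × 14% = €63,490
  → €65,950

Book-profits minimum tax:
  Base (financial-statement income): €397,500
  Less exemption €66,000 → base €331,500
  €331,500 × 14% = €46,410

€65,950 > €46,410, so the ordinary income tax governs.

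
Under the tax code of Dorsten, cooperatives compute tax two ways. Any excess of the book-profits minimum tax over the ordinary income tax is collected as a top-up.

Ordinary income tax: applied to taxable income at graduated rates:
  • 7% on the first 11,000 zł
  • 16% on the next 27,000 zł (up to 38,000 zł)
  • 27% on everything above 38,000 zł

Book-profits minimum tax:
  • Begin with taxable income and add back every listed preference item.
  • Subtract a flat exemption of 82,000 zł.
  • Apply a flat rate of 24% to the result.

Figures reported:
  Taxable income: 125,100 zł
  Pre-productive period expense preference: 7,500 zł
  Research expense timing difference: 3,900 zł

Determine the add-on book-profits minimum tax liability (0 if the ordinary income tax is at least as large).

0 zł

Ordinary income tax:
  11,000 zł × 7% = 770 zł
  27,000 zł × 16% = 4,320 zł
  87,100 zł × 27% = 23,517 zł
  → 28,607 zł

Book-profits minimum tax:
  Adjusted income: 125,100 zł + 7,500 zł + 3,900 zł = 136,500 zł
  Less exemption 82,000 zł → base 54,500 zł
  54,500 zł × 24% = 13,080 zł

13,080 zł ≤ 28,607 zł, so no add-on is due.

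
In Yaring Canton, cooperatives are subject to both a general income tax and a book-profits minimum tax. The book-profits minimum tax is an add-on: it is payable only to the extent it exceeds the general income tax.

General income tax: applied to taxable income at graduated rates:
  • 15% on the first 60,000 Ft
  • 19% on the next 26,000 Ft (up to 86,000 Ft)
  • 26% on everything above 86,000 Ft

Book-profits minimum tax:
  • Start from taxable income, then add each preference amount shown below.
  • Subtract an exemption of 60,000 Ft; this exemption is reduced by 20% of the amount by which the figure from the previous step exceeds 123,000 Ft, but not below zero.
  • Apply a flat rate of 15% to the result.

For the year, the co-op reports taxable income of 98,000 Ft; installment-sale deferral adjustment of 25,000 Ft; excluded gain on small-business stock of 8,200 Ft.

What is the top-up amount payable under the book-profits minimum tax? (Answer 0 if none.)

Book-profits minimum tax:
  Adjusted income: 98,000 Ft + 25,000 Ft + 8,200 Ft = 131,200 Ft
  Exemption: 60,000 Ft − 20% × (131,200 Ft − 123,000 Ft) = 60,000 Ft − 1,640 Ft = 58,360 Ft
  Base: 131,200 Ft − 58,360 Ft = 72,840 Ft
  72,840 Ft × 15% = 10,926 Ft

General income tax:
  60,000 Ft × 15% = 9,000 Ft
  26,000 Ft × 19% = 4,940 Ft
  12,000 Ft × 26% = 3,120 Ft
  → 17,060 Ft

10,926 Ft ≤ 17,060 Ft, so no add-on is due.

0 Ft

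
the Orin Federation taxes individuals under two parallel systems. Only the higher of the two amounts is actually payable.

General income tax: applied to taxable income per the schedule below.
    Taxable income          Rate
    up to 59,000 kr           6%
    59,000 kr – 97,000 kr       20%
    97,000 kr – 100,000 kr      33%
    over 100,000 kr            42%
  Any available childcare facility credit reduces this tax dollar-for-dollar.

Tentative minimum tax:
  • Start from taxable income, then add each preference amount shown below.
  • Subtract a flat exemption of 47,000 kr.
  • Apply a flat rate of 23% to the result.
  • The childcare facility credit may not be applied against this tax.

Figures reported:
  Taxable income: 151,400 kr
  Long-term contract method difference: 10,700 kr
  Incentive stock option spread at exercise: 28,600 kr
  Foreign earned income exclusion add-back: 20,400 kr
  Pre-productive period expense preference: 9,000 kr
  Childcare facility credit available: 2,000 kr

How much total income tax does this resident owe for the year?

39,813 kr

Tentative minimum tax:
  Adjusted income: 151,400 kr + 10,700 kr + 28,600 kr + 20,400 kr + 9,000 kr = 220,100 kr
  Less exemption 47,000 kr → base 173,100 kr
  173,100 kr × 23% = 39,813 kr

General income tax:
  59,000 kr × 6% = 3,540 kr
  38,000 kr × 20% = 7,600 kr
  3,000 kr × 33% = 990 kr
  51,400 kr × 42% = 21,588 kr
  → 33,718 kr
  Less childcare facility credit 2,000 kr → 31,718 kr

39,813 kr > 31,718 kr, so the tentative minimum tax is the binding amount.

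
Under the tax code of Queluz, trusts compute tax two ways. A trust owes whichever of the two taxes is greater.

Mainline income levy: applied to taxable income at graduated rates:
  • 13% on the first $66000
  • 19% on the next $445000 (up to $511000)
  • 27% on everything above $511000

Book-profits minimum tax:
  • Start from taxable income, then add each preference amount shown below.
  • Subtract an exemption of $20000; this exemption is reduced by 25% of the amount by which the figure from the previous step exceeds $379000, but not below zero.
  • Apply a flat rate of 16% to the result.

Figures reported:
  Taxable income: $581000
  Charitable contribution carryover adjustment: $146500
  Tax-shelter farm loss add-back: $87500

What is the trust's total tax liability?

Mainline income levy:
  $66000 × 13% = $8580
  $445000 × 19% = $84550
  $70000 × 27% = $18900
  → $112030

Book-profits minimum tax:
  Adjusted income: $581000 + $146500 + $87500 = $815000
  Exemption: 25% × ($815000 − $379000) = $109000 ≥ $20000, so the exemption is fully phased out
  Base: $815000 − $0 = $815000
  $815000 × 16% = $130400

$130400 > $112030, so the book-profits minimum tax is the binding amount.

$130400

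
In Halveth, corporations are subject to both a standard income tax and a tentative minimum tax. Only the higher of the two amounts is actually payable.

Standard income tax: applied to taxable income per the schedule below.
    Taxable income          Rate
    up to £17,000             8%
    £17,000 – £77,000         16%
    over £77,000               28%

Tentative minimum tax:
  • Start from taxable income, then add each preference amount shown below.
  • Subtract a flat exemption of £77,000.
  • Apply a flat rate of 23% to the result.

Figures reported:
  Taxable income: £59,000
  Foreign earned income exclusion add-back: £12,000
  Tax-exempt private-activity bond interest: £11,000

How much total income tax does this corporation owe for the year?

Tentative minimum tax:
  Adjusted income: £59,000 + £12,000 + £11,000 = £82,000
  Less exemption £77,000 → base £5,000
  £5,000 × 23% = £1,150

Standard income tax:
  £17,000 × 8% = £1,360
  £42,000 × 16% = £6,720
  → £8,080

£8,080 > £1,150, so the standard income tax governs.

£8,080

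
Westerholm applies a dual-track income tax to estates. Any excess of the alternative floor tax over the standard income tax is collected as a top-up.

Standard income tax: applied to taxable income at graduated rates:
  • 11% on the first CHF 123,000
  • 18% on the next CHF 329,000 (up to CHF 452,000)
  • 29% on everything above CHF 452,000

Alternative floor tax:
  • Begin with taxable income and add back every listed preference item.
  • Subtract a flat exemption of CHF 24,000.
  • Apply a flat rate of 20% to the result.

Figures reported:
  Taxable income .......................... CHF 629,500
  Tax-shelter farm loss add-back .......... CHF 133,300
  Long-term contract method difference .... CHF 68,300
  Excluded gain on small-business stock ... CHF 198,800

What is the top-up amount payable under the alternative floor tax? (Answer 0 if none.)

CHF 76,955

Alternative floor tax:
  Adjusted income: CHF 629,500 + CHF 133,300 + CHF 68,300 + CHF 198,800 = CHF 1,029,900
  Less exemption CHF 24,000 → base CHF 1,005,900
  CHF 1,005,900 × 20% = CHF 201,180

Standard income tax:
  CHF 123,000 × 11% = CHF 13,530
  CHF 329,000 × 18% = CHF 59,220
  CHF 177,500 × 29% = CHF 51,475
  → CHF 124,225

Excess of alternative floor tax over standard income tax: CHF 201,180 − CHF 124,225 = CHF 76,955.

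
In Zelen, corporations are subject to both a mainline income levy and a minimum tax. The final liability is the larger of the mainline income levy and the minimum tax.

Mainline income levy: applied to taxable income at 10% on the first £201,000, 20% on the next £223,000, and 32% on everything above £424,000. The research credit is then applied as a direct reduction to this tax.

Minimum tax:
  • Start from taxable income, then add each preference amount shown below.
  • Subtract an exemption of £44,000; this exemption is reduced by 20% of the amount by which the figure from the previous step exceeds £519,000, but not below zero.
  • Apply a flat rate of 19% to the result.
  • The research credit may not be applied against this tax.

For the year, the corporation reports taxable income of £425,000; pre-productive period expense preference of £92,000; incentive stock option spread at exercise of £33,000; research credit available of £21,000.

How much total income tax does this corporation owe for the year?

£97,318

Minimum tax:
  Adjusted income: £425,000 + £92,000 + £33,000 = £550,000
  Exemption: £44,000 − 20% × (£550,000 − £519,000) = £44,000 − £6,200 = £37,800
  Base: £550,000 − £37,800 = £512,200
  £512,200 × 19% = £97,318

Mainline income levy:
  £201,000 × 10% = £20,100
  £223,000 × 20% = £44,600
  £1,000 × 32% = £320
  → £65,020
  Less research credit £21,000 → £44,020

£97,318 > £44,020, so the minimum tax is the binding amount.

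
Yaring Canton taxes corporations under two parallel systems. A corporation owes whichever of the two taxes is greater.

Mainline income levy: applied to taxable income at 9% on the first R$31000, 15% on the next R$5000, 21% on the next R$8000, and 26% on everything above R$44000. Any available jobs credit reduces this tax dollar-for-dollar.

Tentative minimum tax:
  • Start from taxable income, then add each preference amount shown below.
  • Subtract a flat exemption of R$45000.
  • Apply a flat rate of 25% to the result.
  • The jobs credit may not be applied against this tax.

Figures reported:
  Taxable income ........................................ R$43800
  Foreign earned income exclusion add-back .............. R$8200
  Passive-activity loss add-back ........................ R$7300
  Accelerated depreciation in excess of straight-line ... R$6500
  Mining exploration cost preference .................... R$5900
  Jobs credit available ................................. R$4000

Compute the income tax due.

R$6675

Tentative minimum tax:
  Adjusted income: R$43800 + R$8200 + R$7300 + R$6500 + R$5900 = R$71700
  Less exemption R$45000 → base R$26700
  R$26700 × 25% = R$6675

Mainline income levy:
  R$31000 × 9% = R$2790
  R$5000 × 15% = R$750
  R$7800 × 21% = R$1638
  → R$5178
  Less jobs credit R$4000 → R$1178

R$6675 > R$1178, so the tentative minimum tax is the binding amount.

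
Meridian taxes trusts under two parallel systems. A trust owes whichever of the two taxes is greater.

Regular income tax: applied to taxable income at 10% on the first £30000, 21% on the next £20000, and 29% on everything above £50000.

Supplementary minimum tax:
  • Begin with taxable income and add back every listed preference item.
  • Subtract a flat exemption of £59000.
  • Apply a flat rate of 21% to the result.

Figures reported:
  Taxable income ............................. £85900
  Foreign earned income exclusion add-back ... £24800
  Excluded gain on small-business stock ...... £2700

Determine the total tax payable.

Regular income tax:
  £30000 × 10% = £3000
  £20000 × 21% = £4200
  £35900 × 29% = £10411
  → £17611

Supplementary minimum tax:
  Adjusted income: £85900 + £24800 + £2700 = £113400
  Less exemption £59000 → base £54400
  £54400 × 21% = £11424

£17611 > £11424, so the regular income tax governs.

£17611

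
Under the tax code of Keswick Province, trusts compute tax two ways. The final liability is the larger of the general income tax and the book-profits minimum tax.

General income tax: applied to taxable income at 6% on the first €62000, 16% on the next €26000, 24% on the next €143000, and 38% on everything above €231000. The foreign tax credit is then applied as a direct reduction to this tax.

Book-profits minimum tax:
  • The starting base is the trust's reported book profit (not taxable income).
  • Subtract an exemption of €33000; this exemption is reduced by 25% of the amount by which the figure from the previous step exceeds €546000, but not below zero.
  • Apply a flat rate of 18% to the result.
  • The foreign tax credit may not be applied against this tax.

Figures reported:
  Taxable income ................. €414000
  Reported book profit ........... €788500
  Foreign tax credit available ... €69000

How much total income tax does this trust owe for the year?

€141930

General income tax:
  €62000 × 6% = €3720
  €26000 × 16% = €4160
  €143000 × 24% = €34320
  €183000 × 38% = €69540
  → €111740
  Less foreign tax credit €69000 → €42740

Book-profits minimum tax:
  Base (reported book profit): €788500
  Exemption: 25% × (€788500 − €546000) = €60625 ≥ €33000, so the exemption is fully phased out
  Base: €788500 − €0 = €788500
  €788500 × 18% = €141930

€141930 > €42740, so the book-profits minimum tax is the binding amount.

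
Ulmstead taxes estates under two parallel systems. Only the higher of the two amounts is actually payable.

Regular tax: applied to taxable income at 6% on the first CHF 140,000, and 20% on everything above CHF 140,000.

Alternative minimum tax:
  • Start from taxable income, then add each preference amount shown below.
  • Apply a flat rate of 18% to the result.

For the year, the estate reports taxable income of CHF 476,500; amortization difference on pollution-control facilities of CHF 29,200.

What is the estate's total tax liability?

Alternative minimum tax:
  Adjusted income: CHF 476,500 + CHF 29,200 = CHF 505,700
  CHF 505,700 × 18% = CHF 91,026

Regular tax:
  CHF 140,000 × 6% = CHF 8,400
  CHF 336,500 × 20% = CHF 67,300
  → CHF 75,700

CHF 91,026 > CHF 75,700, so the alternative minimum tax is the binding amount.

CHF 91,026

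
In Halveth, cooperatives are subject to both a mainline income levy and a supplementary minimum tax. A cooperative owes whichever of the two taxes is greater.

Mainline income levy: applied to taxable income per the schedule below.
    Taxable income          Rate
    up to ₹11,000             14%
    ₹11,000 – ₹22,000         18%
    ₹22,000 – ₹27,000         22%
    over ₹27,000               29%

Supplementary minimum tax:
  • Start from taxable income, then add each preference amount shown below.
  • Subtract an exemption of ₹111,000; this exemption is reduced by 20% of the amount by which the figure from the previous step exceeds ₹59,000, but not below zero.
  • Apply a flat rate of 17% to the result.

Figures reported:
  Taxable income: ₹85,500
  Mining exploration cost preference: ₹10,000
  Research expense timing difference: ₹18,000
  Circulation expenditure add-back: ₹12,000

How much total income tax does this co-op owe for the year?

Supplementary minimum tax:
  Adjusted income: ₹85,500 + ₹10,000 + ₹18,000 + ₹12,000 = ₹125,500
  Exemption: ₹111,000 − 20% × (₹125,500 − ₹59,000) = ₹111,000 − ₹13,300 = ₹97,700
  Base: ₹125,500 − ₹97,700 = ₹27,800
  ₹27,800 × 17% = ₹4,726

Mainline income levy:
  ₹11,000 × 14% = ₹1,540
  ₹11,000 × 18% = ₹1,980
  ₹5,000 × 22% = ₹1,100
  ₹58,500 × 29% = ₹16,965
  → ₹21,585

₹21,585 > ₹4,726, so the mainline income levy governs.

₹21,585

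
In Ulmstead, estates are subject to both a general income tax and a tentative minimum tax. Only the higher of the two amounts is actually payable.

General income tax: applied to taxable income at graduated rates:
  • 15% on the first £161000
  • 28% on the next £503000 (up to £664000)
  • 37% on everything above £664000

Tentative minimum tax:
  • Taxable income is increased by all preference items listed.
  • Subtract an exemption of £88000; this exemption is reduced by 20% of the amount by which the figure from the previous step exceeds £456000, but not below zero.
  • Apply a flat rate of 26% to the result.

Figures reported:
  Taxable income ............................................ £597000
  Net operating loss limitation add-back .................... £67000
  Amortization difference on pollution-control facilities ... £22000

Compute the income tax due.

£167440

Tentative minimum tax:
  Adjusted income: £597000 + £67000 + £22000 = £686000
  Exemption: £88000 − 20% × (£686000 − £456000) = £88000 − £46000 = £42000
  Base: £686000 − £42000 = £644000
  £644000 × 26% = £167440

General income tax:
  £161000 × 15% = £24150
  £436000 × 28% = £122080
  → £146230

£167440 > £146230, so the tentative minimum tax is the binding amount.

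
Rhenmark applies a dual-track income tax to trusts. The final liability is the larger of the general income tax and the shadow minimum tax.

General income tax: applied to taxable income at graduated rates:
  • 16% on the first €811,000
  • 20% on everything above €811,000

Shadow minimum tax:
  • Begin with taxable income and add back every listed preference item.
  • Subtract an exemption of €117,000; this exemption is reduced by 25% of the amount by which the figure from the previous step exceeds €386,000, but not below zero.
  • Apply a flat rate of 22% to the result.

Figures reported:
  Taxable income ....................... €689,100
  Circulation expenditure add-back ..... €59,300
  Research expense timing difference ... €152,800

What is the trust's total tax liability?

General income tax:
  €689,100 × 16% = €110,256

Shadow minimum tax:
  Adjusted income: €689,100 + €59,300 + €152,800 = €901,200
  Exemption: 25% × (€901,200 − €386,000) = €128,800 ≥ €117,000, so the exemption is fully phased out
  Base: €901,200 − €0 = €901,200
  €901,200 × 22% = €198,264

€198,264 > €110,256, so the shadow minimum tax is the binding amount.

€198,264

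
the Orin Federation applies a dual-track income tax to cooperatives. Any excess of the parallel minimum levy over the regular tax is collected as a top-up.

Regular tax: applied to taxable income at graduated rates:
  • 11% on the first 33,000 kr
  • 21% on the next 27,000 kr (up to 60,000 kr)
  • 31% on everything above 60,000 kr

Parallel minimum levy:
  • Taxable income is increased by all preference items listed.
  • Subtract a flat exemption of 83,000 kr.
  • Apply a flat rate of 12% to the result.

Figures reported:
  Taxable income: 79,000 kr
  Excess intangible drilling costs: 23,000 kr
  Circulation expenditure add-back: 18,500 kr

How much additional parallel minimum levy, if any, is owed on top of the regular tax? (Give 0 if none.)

0 kr

Regular tax:
  33,000 kr × 11% = 3,630 kr
  27,000 kr × 21% = 5,670 kr
  19,000 kr × 31% = 5,890 kr
  → 15,190 kr

Parallel minimum levy:
  Adjusted income: 79,000 kr + 23,000 kr + 18,500 kr = 120,500 kr
  Less exemption 83,000 kr → base 37,500 kr
  37,500 kr × 12% = 4,500 kr

4,500 kr ≤ 15,190 kr, so no add-on is due.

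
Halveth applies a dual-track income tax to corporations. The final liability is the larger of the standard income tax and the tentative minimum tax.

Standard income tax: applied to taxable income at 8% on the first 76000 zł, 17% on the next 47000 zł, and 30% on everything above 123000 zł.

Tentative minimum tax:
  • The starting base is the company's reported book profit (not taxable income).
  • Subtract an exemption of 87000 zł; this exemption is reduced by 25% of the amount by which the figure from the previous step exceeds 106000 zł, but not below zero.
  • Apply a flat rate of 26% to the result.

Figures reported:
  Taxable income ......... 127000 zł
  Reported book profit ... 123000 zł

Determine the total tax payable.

15270 zł

Tentative minimum tax:
  Base (reported book profit): 123000 zł
  Exemption: 87000 zł − 25% × (123000 zł − 106000 zł) = 87000 zł − 4250 zł = 82750 zł
  Base: 123000 zł − 82750 zł = 40250 zł
  40250 zł × 26% = 10465 zł

Standard income tax:
  76000 zł × 8% = 6080 zł
  47000 zł × 17% = 7990 zł
  4000 zł × 30% = 1200 zł
  → 15270 zł

15270 zł > 10465 zł, so the standard income tax governs.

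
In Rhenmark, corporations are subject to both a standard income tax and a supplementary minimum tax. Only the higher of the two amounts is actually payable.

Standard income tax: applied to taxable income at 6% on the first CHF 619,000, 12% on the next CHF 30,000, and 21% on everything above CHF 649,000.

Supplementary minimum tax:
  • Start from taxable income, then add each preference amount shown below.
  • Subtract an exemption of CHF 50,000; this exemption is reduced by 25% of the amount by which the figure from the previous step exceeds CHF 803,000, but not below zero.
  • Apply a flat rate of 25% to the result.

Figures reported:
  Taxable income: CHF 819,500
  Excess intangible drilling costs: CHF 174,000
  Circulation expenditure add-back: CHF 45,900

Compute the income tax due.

CHF 259,850

Standard income tax:
  CHF 619,000 × 6% = CHF 37,140
  CHF 30,000 × 12% = CHF 3,600
  CHF 170,500 × 21% = CHF 35,805
  → CHF 76,545

Supplementary minimum tax:
  Adjusted income: CHF 819,500 + CHF 174,000 + CHF 45,900 = CHF 1,039,400
  Exemption: 25% × (CHF 1,039,400 − CHF 803,000) = CHF 59,100 ≥ CHF 50,000, so the exemption is fully phased out
  Base: CHF 1,039,400 − CHF 0 = CHF 1,039,400
  CHF 1,039,400 × 25% = CHF 259,850

CHF 259,850 > CHF 76,545, so the supplementary minimum tax is the binding amount.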